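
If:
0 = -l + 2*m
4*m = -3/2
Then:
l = -3/4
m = -3/8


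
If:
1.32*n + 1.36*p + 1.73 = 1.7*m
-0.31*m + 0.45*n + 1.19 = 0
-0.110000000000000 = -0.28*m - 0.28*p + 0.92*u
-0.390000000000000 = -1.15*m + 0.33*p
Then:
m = 0.85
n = -2.06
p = 1.79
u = 0.68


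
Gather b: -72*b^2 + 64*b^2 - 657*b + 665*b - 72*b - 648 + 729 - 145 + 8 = -8*b^2 - 64*b - 56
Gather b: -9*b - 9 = -9*b - 9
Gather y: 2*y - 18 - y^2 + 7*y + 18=-y^2 + 9*y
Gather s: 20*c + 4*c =24*c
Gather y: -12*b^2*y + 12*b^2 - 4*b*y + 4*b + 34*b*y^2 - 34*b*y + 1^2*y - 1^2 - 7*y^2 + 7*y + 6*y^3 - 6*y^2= 12*b^2 + 4*b + 6*y^3 + y^2*(34*b - 13) + y*(-12*b^2 - 38*b + 8) - 1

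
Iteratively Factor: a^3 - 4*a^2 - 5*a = (a + 1)*(a^2 - 5*a) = a*(a + 1)*(a - 5)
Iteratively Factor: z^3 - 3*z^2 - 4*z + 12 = (z - 2)*(z^2 - z - 6) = (z - 3)*(z - 2)*(z + 2)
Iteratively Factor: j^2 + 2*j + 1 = (j + 1)*(j + 1)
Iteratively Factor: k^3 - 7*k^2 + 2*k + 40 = (k + 2)*(k^2 - 9*k + 20) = (k - 4)*(k + 2)*(k - 5)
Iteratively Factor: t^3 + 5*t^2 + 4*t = (t + 4)*(t^2 + t) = t*(t + 4)*(t + 1)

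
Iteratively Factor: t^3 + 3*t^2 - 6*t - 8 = (t + 4)*(t^2 - t - 2) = (t - 2)*(t + 4)*(t + 1)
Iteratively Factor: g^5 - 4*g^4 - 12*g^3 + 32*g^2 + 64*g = (g)*(g^4 - 4*g^3 - 12*g^2 + 32*g + 64) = g*(g + 2)*(g^3 - 6*g^2 + 32) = g*(g + 2)^2*(g^2 - 8*g + 16) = g*(g - 4)*(g + 2)^2*(g - 4)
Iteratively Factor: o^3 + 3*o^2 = (o)*(o^2 + 3*o) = o*(o + 3)*(o)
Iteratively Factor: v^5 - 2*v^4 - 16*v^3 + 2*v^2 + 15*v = (v + 3)*(v^4 - 5*v^3 - v^2 + 5*v) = (v - 1)*(v + 3)*(v^3 - 4*v^2 - 5*v) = (v - 5)*(v - 1)*(v + 3)*(v^2 + v) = v*(v - 5)*(v - 1)*(v + 3)*(v + 1)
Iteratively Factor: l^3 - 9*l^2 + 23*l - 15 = (l - 1)*(l^2 - 8*l + 15) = (l - 3)*(l - 1)*(l - 5)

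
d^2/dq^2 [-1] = 0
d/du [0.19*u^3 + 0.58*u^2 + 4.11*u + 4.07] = 0.57*u^2 + 1.16*u + 4.11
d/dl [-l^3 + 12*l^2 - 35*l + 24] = -3*l^2 + 24*l - 35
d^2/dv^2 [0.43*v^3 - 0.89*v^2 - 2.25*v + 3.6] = 2.58*v - 1.78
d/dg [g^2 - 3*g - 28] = 2*g - 3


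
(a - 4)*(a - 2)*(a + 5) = a^3 - a^2 - 22*a + 40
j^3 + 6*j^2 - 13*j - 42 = (j - 3)*(j + 2)*(j + 7)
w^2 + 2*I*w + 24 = (w - 4*I)*(w + 6*I)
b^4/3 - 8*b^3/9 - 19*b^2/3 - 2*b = b*(b/3 + 1)*(b - 6)*(b + 1/3)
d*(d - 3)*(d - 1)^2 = d^4 - 5*d^3 + 7*d^2 - 3*d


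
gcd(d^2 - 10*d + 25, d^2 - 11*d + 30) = d - 5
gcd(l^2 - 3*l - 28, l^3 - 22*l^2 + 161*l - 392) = l - 7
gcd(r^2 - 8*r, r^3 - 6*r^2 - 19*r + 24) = r - 8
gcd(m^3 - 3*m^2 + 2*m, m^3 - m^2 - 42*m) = m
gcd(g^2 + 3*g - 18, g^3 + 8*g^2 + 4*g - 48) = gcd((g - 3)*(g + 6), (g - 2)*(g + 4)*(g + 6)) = g + 6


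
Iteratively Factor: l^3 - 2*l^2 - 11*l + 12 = (l + 3)*(l^2 - 5*l + 4) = (l - 4)*(l + 3)*(l - 1)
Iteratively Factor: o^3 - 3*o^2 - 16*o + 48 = (o - 4)*(o^2 + o - 12) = (o - 4)*(o + 4)*(o - 3)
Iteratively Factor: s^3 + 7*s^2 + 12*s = (s + 4)*(s^2 + 3*s) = s*(s + 4)*(s + 3)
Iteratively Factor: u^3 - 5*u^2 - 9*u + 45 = (u - 3)*(u^2 - 2*u - 15) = (u - 3)*(u + 3)*(u - 5)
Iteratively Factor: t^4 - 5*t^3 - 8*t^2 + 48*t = (t)*(t^3 - 5*t^2 - 8*t + 48) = t*(t + 3)*(t^2 - 8*t + 16) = t*(t - 4)*(t + 3)*(t - 4)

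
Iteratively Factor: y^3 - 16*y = (y + 4)*(y^2 - 4*y) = y*(y + 4)*(y - 4)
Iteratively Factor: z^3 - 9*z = (z)*(z^2 - 9) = z*(z - 3)*(z + 3)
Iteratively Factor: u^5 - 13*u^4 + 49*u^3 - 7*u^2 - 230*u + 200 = (u + 2)*(u^4 - 15*u^3 + 79*u^2 - 165*u + 100) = (u - 1)*(u + 2)*(u^3 - 14*u^2 + 65*u - 100) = (u - 4)*(u - 1)*(u + 2)*(u^2 - 10*u + 25) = (u - 5)*(u - 4)*(u - 1)*(u + 2)*(u - 5)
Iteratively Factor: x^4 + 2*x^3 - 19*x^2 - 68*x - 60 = (x + 2)*(x^3 - 19*x - 30) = (x + 2)^2*(x^2 - 2*x - 15) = (x - 5)*(x + 2)^2*(x + 3)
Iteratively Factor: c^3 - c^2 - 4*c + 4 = (c - 2)*(c^2 + c - 2) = (c - 2)*(c - 1)*(c + 2)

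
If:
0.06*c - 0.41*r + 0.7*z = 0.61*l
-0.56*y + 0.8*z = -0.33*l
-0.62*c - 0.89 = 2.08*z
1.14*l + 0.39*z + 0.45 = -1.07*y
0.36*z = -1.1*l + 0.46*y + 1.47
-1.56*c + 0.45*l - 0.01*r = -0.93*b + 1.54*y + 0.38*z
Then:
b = 2.19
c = 3.28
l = 1.27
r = -3.81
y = -1.26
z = -1.41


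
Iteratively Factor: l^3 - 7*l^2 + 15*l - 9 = (l - 1)*(l^2 - 6*l + 9) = (l - 3)*(l - 1)*(l - 3)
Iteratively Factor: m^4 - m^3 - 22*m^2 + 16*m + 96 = (m + 4)*(m^3 - 5*m^2 - 2*m + 24) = (m - 3)*(m + 4)*(m^2 - 2*m - 8) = (m - 4)*(m - 3)*(m + 4)*(m + 2)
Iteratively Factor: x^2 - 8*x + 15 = (x - 5)*(x - 3)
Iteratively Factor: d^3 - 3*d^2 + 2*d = (d - 1)*(d^2 - 2*d) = d*(d - 1)*(d - 2)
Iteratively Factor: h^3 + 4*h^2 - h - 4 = (h - 1)*(h^2 + 5*h + 4) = (h - 1)*(h + 1)*(h + 4)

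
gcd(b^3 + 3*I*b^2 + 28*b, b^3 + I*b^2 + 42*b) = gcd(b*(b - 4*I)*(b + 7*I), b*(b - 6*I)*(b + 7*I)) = b^2 + 7*I*b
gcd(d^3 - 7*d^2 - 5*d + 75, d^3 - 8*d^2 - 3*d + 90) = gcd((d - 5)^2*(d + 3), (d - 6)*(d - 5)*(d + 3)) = d^2 - 2*d - 15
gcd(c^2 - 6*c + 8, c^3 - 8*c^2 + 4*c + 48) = c - 4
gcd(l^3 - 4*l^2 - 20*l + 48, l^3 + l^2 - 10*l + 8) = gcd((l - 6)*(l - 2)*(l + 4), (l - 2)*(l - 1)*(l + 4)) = l^2 + 2*l - 8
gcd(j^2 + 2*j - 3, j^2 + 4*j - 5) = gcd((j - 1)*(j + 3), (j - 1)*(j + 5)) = j - 1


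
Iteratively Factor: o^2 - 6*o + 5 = (o - 1)*(o - 5)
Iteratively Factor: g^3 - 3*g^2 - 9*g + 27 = (g - 3)*(g^2 - 9) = (g - 3)*(g + 3)*(g - 3)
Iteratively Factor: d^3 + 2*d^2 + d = (d)*(d^2 + 2*d + 1) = d*(d + 1)*(d + 1)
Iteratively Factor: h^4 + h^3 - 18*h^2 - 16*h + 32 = (h - 4)*(h^3 + 5*h^2 + 2*h - 8) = (h - 4)*(h - 1)*(h^2 + 6*h + 8) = (h - 4)*(h - 1)*(h + 2)*(h + 4)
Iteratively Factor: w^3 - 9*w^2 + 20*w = (w)*(w^2 - 9*w + 20) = w*(w - 4)*(w - 5)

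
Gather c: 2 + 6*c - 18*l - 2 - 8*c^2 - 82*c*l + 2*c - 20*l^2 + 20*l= -8*c^2 + c*(8 - 82*l) - 20*l^2 + 2*l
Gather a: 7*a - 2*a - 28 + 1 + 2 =5*a - 25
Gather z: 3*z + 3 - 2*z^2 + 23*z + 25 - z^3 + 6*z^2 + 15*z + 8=-z^3 + 4*z^2 + 41*z + 36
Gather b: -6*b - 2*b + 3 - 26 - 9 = -8*b - 32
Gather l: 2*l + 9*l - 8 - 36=11*l - 44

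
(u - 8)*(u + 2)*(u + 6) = u^3 - 52*u - 96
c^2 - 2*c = c*(c - 2)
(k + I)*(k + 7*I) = k^2 + 8*I*k - 7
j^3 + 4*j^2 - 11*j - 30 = (j - 3)*(j + 2)*(j + 5)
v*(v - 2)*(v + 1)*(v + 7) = v^4 + 6*v^3 - 9*v^2 - 14*v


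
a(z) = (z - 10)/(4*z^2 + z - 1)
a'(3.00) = 0.15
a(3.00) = -0.18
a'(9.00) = 0.00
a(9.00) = 0.00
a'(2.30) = 0.34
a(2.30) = -0.34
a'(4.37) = 0.04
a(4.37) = -0.07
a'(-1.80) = -1.43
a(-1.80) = -1.16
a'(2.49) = 0.27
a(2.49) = -0.29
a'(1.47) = 1.42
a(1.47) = -0.94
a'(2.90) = 0.16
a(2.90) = -0.20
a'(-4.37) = -0.08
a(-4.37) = -0.20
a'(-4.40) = -0.08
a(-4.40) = -0.20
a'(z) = (-8*z - 1)*(z - 10)/(4*z^2 + z - 1)^2 + 1/(4*z^2 + z - 1)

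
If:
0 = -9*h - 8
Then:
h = -8/9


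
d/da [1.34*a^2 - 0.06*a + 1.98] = 2.68*a - 0.06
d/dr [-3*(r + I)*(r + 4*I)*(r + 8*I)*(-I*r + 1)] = 12*I*r^3 - 126*r^2 - 342*I*r + 228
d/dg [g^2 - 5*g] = 2*g - 5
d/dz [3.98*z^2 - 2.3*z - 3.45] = 7.96*z - 2.3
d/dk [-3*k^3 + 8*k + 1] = 8 - 9*k^2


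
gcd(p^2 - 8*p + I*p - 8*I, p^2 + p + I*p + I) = p + I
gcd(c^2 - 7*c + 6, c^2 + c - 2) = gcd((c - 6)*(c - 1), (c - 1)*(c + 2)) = c - 1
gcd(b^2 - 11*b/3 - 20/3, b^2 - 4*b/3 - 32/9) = b + 4/3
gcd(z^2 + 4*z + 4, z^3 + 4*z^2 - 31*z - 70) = z + 2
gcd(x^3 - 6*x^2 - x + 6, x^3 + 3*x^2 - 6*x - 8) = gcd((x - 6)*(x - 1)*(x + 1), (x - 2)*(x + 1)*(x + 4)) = x + 1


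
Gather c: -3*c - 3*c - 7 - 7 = -6*c - 14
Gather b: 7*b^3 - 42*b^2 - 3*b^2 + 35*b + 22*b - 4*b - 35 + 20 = 7*b^3 - 45*b^2 + 53*b - 15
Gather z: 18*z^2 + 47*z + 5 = 18*z^2 + 47*z + 5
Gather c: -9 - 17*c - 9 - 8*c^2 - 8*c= -8*c^2 - 25*c - 18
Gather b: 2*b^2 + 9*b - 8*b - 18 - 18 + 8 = 2*b^2 + b - 28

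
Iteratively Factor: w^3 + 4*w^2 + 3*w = (w)*(w^2 + 4*w + 3) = w*(w + 1)*(w + 3)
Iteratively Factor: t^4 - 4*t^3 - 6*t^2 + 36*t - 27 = (t + 3)*(t^3 - 7*t^2 + 15*t - 9) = (t - 1)*(t + 3)*(t^2 - 6*t + 9) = (t - 3)*(t - 1)*(t + 3)*(t - 3)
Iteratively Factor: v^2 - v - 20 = (v - 5)*(v + 4)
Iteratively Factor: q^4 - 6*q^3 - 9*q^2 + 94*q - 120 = (q - 2)*(q^3 - 4*q^2 - 17*q + 60) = (q - 5)*(q - 2)*(q^2 + q - 12) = (q - 5)*(q - 3)*(q - 2)*(q + 4)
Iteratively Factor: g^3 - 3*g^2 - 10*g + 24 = (g - 2)*(g^2 - g - 12) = (g - 2)*(g + 3)*(g - 4)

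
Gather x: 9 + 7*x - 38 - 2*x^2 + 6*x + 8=-2*x^2 + 13*x - 21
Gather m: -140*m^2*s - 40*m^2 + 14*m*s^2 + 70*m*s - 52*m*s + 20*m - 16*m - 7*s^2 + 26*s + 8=m^2*(-140*s - 40) + m*(14*s^2 + 18*s + 4) - 7*s^2 + 26*s + 8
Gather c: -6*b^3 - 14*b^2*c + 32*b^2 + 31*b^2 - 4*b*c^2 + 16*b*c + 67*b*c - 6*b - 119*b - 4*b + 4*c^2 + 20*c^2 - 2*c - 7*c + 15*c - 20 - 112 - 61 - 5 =-6*b^3 + 63*b^2 - 129*b + c^2*(24 - 4*b) + c*(-14*b^2 + 83*b + 6) - 198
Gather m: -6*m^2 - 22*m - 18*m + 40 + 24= -6*m^2 - 40*m + 64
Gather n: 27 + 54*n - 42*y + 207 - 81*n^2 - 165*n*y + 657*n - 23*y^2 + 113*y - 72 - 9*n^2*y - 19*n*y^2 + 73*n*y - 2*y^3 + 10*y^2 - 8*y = n^2*(-9*y - 81) + n*(-19*y^2 - 92*y + 711) - 2*y^3 - 13*y^2 + 63*y + 162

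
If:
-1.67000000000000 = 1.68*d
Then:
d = -0.99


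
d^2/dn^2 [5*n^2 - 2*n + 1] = 10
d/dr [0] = 0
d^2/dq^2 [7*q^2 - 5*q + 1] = 14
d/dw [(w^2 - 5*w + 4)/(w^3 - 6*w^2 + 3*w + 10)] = (-w^4 + 10*w^3 - 39*w^2 + 68*w - 62)/(w^6 - 12*w^5 + 42*w^4 - 16*w^3 - 111*w^2 + 60*w + 100)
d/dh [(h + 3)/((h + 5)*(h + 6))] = (-h^2 - 6*h - 3)/(h^4 + 22*h^3 + 181*h^2 + 660*h + 900)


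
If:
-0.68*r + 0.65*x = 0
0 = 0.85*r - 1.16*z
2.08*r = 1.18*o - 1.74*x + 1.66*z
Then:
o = 3.10404478871079*z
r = 1.36470588235294*z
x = 1.42769230769231*z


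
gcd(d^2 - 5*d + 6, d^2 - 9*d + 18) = d - 3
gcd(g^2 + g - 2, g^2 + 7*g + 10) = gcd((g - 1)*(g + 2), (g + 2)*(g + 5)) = g + 2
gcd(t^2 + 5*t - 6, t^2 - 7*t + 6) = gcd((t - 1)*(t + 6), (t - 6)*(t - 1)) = t - 1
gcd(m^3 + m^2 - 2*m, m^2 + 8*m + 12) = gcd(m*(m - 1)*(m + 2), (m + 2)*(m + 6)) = m + 2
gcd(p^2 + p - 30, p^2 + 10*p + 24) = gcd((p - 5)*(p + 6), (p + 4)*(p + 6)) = p + 6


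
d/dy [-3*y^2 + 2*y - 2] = 2 - 6*y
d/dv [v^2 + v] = 2*v + 1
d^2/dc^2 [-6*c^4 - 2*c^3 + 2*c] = 12*c*(-6*c - 1)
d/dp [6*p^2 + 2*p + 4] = 12*p + 2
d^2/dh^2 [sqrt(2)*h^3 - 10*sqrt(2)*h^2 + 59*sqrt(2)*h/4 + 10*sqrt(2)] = sqrt(2)*(6*h - 20)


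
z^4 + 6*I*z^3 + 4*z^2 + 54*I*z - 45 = (z - 3*I)*(z + I)*(z + 3*I)*(z + 5*I)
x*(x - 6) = x^2 - 6*x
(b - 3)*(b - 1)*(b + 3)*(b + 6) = b^4 + 5*b^3 - 15*b^2 - 45*b + 54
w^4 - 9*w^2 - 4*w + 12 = (w - 3)*(w - 1)*(w + 2)^2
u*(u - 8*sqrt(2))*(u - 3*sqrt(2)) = u^3 - 11*sqrt(2)*u^2 + 48*u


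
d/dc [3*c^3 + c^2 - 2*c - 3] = 9*c^2 + 2*c - 2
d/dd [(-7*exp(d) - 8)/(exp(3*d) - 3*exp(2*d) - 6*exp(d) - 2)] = (14*exp(3*d) + 3*exp(2*d) - 48*exp(d) - 34)*exp(d)/(exp(6*d) - 6*exp(5*d) - 3*exp(4*d) + 32*exp(3*d) + 48*exp(2*d) + 24*exp(d) + 4)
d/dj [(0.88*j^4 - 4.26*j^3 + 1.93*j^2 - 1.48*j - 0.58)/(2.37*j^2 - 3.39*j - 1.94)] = (4.1712*j^5 - 19.0458*j^4 + 22.054*j^3 + 21.7581*j^2 - 4.7392*j + 0.905)/(5.6169*j^4 - 16.0686*j^3 + 2.2965*j^2 + 13.1532*j + 3.7636)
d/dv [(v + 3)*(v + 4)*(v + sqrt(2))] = 3*v^2 + 2*sqrt(2)*v + 14*v + 7*sqrt(2) + 12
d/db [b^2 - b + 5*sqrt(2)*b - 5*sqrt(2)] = 2*b - 1 + 5*sqrt(2)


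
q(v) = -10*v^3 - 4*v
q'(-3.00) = -274.00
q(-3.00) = 282.00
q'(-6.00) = -1084.00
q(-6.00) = 2184.00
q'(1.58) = -78.89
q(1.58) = -45.76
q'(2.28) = -159.95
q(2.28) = -127.64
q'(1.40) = -62.80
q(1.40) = -33.04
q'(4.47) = -603.43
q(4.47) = -911.03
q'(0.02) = -4.01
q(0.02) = -0.08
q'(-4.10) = -508.30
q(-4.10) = 705.61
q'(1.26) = -51.63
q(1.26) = -25.04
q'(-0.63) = -15.91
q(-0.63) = 5.02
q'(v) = -30*v^2 - 4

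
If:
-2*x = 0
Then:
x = 0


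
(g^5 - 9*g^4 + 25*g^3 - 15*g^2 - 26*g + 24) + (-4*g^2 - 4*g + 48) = g^5 - 9*g^4 + 25*g^3 - 19*g^2 - 30*g + 72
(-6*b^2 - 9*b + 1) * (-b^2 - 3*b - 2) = 6*b^4 + 27*b^3 + 38*b^2 + 15*b - 2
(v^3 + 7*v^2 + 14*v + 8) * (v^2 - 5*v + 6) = v^5 + 2*v^4 - 15*v^3 - 20*v^2 + 44*v + 48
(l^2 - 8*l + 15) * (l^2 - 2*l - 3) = l^4 - 10*l^3 + 28*l^2 - 6*l - 45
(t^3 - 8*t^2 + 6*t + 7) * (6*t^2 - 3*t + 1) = 6*t^5 - 51*t^4 + 61*t^3 + 16*t^2 - 15*t + 7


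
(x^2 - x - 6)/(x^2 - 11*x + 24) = (x + 2)/(x - 8)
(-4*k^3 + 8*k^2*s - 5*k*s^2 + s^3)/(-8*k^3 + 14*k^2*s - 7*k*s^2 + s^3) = (-2*k + s)/(-4*k + s)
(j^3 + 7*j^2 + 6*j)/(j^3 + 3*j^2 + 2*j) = (j + 6)/(j + 2)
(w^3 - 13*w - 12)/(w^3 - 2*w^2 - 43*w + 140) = (w^2 + 4*w + 3)/(w^2 + 2*w - 35)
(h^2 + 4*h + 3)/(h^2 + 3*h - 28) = (h^2 + 4*h + 3)/(h^2 + 3*h - 28)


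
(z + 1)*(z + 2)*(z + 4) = z^3 + 7*z^2 + 14*z + 8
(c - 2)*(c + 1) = c^2 - c - 2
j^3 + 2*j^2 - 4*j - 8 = (j - 2)*(j + 2)^2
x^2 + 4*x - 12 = (x - 2)*(x + 6)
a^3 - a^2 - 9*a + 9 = (a - 3)*(a - 1)*(a + 3)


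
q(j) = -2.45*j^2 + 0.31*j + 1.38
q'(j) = 0.31 - 4.9*j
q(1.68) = -5.01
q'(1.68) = -7.92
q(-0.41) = 0.84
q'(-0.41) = 2.32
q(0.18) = 1.36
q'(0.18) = -0.57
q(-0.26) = 1.13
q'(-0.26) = 1.58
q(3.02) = -20.03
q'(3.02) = -14.49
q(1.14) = -1.45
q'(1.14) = -5.28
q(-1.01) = -1.43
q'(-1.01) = 5.26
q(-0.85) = -0.65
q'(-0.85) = 4.48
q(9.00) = -194.28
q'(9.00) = -43.79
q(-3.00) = -21.60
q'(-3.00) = 15.01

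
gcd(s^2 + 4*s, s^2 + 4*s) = s^2 + 4*s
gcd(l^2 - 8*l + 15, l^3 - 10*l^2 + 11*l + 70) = l - 5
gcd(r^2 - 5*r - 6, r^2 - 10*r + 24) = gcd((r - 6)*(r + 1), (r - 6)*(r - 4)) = r - 6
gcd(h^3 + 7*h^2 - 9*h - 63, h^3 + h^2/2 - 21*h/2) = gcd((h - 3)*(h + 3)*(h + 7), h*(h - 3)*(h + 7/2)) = h - 3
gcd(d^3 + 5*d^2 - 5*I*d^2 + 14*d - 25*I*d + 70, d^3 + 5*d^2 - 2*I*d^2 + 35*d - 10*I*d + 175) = d^2 + d*(5 - 7*I) - 35*I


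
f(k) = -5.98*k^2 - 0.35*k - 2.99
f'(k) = -11.96*k - 0.35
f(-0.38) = -3.72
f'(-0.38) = 4.19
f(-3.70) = -83.56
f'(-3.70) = 43.90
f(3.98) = -99.11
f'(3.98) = -47.95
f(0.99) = -9.20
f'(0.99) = -12.19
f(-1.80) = -21.74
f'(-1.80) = 21.18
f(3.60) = -81.75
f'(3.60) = -43.41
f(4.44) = -122.43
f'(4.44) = -53.45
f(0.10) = -3.08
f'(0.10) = -1.55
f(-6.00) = -216.17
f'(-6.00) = 71.41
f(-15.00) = -1343.24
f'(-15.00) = 179.05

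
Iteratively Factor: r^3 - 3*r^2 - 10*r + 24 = (r - 4)*(r^2 + r - 6) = (r - 4)*(r - 2)*(r + 3)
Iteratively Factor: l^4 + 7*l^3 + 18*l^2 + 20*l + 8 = (l + 2)*(l^3 + 5*l^2 + 8*l + 4) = (l + 2)^2*(l^2 + 3*l + 2) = (l + 2)^3*(l + 1)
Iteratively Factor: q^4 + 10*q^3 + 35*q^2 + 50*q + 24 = (q + 1)*(q^3 + 9*q^2 + 26*q + 24) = (q + 1)*(q + 4)*(q^2 + 5*q + 6) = (q + 1)*(q + 3)*(q + 4)*(q + 2)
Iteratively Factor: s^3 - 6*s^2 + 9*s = (s - 3)*(s^2 - 3*s) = (s - 3)^2*(s)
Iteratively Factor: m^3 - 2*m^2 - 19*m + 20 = (m - 1)*(m^2 - m - 20) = (m - 5)*(m - 1)*(m + 4)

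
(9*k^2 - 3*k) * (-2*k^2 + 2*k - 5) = -18*k^4 + 24*k^3 - 51*k^2 + 15*k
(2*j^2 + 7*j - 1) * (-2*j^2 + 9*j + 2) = -4*j^4 + 4*j^3 + 69*j^2 + 5*j - 2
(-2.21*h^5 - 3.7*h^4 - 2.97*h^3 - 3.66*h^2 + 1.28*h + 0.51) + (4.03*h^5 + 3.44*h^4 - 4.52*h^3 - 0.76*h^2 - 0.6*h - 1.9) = 1.82*h^5 - 0.26*h^4 - 7.49*h^3 - 4.42*h^2 + 0.68*h - 1.39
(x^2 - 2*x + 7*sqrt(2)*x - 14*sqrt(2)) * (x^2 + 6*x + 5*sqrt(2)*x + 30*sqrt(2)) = x^4 + 4*x^3 + 12*sqrt(2)*x^3 + 58*x^2 + 48*sqrt(2)*x^2 - 144*sqrt(2)*x + 280*x - 840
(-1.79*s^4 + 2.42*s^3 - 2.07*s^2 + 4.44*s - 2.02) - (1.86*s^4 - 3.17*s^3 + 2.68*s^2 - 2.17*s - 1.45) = -3.65*s^4 + 5.59*s^3 - 4.75*s^2 + 6.61*s - 0.57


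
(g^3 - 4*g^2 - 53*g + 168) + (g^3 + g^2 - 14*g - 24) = 2*g^3 - 3*g^2 - 67*g + 144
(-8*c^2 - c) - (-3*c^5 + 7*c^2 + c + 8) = 3*c^5 - 15*c^2 - 2*c - 8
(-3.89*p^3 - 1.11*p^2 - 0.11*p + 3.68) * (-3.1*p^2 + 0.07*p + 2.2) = 12.059*p^5 + 3.1687*p^4 - 8.2947*p^3 - 13.8577*p^2 + 0.0156*p + 8.096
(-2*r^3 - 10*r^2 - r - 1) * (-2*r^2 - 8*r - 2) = 4*r^5 + 36*r^4 + 86*r^3 + 30*r^2 + 10*r + 2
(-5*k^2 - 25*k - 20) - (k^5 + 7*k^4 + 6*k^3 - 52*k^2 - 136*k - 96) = -k^5 - 7*k^4 - 6*k^3 + 47*k^2 + 111*k + 76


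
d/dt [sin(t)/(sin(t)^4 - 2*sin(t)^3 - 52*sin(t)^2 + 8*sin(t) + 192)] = (-3*sin(t)^4 + 4*sin(t)^3 + 52*sin(t)^2 + 192)*cos(t)/((sin(t) - 8)^2*(sin(t) - 2)^2*(sin(t) + 2)^2*(sin(t) + 6)^2)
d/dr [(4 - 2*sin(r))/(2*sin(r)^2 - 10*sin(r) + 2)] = (sin(r)^2 - 4*sin(r) + 9)*cos(r)/(sin(r)^2 - 5*sin(r) + 1)^2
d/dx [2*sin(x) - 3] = 2*cos(x)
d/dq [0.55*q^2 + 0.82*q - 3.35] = 1.1*q + 0.82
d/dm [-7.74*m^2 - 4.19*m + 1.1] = -15.48*m - 4.19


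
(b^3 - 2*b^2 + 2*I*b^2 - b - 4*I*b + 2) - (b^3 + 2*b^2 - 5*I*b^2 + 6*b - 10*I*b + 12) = -4*b^2 + 7*I*b^2 - 7*b + 6*I*b - 10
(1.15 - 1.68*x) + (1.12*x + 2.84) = 3.99 - 0.56*x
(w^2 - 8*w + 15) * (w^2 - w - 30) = w^4 - 9*w^3 - 7*w^2 + 225*w - 450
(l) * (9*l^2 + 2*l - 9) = 9*l^3 + 2*l^2 - 9*l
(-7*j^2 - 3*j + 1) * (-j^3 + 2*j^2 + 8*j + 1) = 7*j^5 - 11*j^4 - 63*j^3 - 29*j^2 + 5*j + 1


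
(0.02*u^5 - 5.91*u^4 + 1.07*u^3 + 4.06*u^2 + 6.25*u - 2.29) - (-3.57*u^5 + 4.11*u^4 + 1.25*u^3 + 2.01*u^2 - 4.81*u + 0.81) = 3.59*u^5 - 10.02*u^4 - 0.18*u^3 + 2.05*u^2 + 11.06*u - 3.1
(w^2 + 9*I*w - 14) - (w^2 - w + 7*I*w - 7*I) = w + 2*I*w - 14 + 7*I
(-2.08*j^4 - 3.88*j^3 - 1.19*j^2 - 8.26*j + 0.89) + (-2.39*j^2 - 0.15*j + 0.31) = -2.08*j^4 - 3.88*j^3 - 3.58*j^2 - 8.41*j + 1.2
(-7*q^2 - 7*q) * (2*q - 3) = -14*q^3 + 7*q^2 + 21*q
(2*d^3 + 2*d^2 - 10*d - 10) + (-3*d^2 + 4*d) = 2*d^3 - d^2 - 6*d - 10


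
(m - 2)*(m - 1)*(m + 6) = m^3 + 3*m^2 - 16*m + 12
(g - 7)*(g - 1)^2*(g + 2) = g^4 - 7*g^3 - 3*g^2 + 23*g - 14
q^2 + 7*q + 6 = (q + 1)*(q + 6)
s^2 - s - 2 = (s - 2)*(s + 1)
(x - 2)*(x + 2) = x^2 - 4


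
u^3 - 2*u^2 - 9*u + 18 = (u - 3)*(u - 2)*(u + 3)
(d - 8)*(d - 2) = d^2 - 10*d + 16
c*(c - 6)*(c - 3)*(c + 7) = c^4 - 2*c^3 - 45*c^2 + 126*c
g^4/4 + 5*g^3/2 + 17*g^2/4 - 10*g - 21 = (g/4 + 1/2)*(g - 2)*(g + 3)*(g + 7)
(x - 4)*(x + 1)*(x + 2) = x^3 - x^2 - 10*x - 8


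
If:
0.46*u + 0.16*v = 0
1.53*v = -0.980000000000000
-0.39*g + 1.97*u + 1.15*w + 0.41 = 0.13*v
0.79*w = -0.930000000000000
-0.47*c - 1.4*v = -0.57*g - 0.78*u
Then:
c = 0.97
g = -1.08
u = 0.22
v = -0.64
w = -1.18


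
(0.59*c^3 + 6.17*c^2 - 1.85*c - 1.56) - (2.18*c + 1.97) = 0.59*c^3 + 6.17*c^2 - 4.03*c - 3.53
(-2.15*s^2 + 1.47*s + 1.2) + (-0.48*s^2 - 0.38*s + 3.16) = -2.63*s^2 + 1.09*s + 4.36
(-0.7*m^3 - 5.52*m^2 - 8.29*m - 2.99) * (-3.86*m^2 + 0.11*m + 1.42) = 2.702*m^5 + 21.2302*m^4 + 30.3982*m^3 + 2.7911*m^2 - 12.1007*m - 4.2458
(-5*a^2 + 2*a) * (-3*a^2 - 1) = 15*a^4 - 6*a^3 + 5*a^2 - 2*a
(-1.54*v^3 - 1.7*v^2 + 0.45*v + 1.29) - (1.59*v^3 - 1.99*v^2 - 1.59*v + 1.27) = -3.13*v^3 + 0.29*v^2 + 2.04*v + 0.02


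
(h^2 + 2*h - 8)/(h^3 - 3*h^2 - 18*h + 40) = 1/(h - 5)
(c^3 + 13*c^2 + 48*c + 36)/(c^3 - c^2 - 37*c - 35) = (c^2 + 12*c + 36)/(c^2 - 2*c - 35)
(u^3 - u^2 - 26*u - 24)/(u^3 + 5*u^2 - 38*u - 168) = (u + 1)/(u + 7)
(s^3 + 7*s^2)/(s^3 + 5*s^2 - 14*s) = s/(s - 2)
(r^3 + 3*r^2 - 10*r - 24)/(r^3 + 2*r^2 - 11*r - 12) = (r + 2)/(r + 1)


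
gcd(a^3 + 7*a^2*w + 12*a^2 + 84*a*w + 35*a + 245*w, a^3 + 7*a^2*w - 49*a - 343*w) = a^2 + 7*a*w + 7*a + 49*w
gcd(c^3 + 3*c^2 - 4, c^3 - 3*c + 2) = c^2 + c - 2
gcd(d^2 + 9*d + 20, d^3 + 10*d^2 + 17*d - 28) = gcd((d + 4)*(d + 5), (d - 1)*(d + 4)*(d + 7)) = d + 4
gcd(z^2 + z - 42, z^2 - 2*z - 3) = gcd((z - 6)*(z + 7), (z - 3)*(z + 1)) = 1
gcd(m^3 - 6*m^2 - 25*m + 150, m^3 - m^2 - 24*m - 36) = m - 6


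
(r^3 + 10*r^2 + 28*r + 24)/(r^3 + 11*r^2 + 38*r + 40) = (r^2 + 8*r + 12)/(r^2 + 9*r + 20)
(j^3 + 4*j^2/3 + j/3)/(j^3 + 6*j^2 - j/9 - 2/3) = 3*j*(j + 1)/(3*j^2 + 17*j - 6)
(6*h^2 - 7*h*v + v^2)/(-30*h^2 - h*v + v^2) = (-h + v)/(5*h + v)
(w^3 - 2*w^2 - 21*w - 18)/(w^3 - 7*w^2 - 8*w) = (w^2 - 3*w - 18)/(w*(w - 8))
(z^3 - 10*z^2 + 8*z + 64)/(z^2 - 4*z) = z - 6 - 16/z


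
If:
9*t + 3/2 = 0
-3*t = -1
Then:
No Solution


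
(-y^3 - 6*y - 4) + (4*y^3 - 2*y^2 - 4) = 3*y^3 - 2*y^2 - 6*y - 8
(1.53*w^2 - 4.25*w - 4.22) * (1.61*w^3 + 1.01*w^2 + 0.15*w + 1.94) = 2.4633*w^5 - 5.2972*w^4 - 10.8572*w^3 - 1.9315*w^2 - 8.878*w - 8.1868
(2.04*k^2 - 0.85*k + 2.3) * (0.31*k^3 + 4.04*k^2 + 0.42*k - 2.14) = 0.6324*k^5 + 7.9781*k^4 - 1.8642*k^3 + 4.5694*k^2 + 2.785*k - 4.922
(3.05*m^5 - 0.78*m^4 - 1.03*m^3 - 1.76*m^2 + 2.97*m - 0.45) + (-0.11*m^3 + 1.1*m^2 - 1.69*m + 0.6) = 3.05*m^5 - 0.78*m^4 - 1.14*m^3 - 0.66*m^2 + 1.28*m + 0.15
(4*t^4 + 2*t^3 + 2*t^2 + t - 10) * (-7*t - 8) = -28*t^5 - 46*t^4 - 30*t^3 - 23*t^2 + 62*t + 80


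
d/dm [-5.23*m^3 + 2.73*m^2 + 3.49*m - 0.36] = -15.69*m^2 + 5.46*m + 3.49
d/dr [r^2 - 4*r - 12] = 2*r - 4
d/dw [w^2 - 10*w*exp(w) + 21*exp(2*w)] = -10*w*exp(w) + 2*w + 42*exp(2*w) - 10*exp(w)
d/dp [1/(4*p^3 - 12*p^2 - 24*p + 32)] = 3*(-p^2 + 2*p + 2)/(4*(p^3 - 3*p^2 - 6*p + 8)^2)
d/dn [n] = 1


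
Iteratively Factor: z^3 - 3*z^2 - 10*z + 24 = (z - 4)*(z^2 + z - 6) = (z - 4)*(z + 3)*(z - 2)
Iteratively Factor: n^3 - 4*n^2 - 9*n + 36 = (n - 4)*(n^2 - 9) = (n - 4)*(n - 3)*(n + 3)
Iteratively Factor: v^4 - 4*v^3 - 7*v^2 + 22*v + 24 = (v - 4)*(v^3 - 7*v - 6) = (v - 4)*(v + 1)*(v^2 - v - 6) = (v - 4)*(v + 1)*(v + 2)*(v - 3)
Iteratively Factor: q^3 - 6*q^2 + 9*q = (q)*(q^2 - 6*q + 9) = q*(q - 3)*(q - 3)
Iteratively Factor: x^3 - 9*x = (x - 3)*(x^2 + 3*x) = x*(x - 3)*(x + 3)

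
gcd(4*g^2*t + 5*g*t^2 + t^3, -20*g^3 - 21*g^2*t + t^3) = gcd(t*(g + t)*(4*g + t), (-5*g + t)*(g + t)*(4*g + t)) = 4*g^2 + 5*g*t + t^2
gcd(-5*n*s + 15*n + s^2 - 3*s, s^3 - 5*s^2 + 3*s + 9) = s - 3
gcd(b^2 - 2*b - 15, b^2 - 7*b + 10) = b - 5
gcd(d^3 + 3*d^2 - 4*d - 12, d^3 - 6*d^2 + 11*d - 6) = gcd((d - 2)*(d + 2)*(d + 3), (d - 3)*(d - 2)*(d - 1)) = d - 2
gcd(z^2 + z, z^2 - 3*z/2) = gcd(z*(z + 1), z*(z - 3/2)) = z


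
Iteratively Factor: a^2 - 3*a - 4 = (a - 4)*(a + 1)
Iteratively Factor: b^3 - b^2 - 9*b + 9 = (b + 3)*(b^2 - 4*b + 3) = (b - 1)*(b + 3)*(b - 3)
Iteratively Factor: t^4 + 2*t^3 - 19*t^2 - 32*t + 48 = (t + 4)*(t^3 - 2*t^2 - 11*t + 12) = (t + 3)*(t + 4)*(t^2 - 5*t + 4) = (t - 1)*(t + 3)*(t + 4)*(t - 4)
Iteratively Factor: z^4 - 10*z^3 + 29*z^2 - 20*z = (z - 1)*(z^3 - 9*z^2 + 20*z) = (z - 4)*(z - 1)*(z^2 - 5*z) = z*(z - 4)*(z - 1)*(z - 5)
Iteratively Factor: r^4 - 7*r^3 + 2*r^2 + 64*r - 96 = (r - 4)*(r^3 - 3*r^2 - 10*r + 24) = (r - 4)*(r + 3)*(r^2 - 6*r + 8) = (r - 4)^2*(r + 3)*(r - 2)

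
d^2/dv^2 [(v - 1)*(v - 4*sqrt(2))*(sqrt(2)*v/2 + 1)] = 3*sqrt(2)*v - 6 - sqrt(2)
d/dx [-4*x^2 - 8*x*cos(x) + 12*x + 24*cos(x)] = 8*x*sin(x) - 8*x - 24*sin(x) - 8*cos(x) + 12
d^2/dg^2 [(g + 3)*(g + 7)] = 2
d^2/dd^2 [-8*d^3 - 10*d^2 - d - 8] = -48*d - 20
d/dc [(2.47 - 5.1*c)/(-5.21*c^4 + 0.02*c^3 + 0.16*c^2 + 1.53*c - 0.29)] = (-79.713*c^4 + 51.6788*c^3 + 0.6678*c^2 - 0.7904*c - 2.3001)/(27.1441*c^8 - 0.2084*c^7 - 1.6668*c^6 - 15.9362*c^5 + 3.1086*c^4 + 0.478*c^3 + 2.2481*c^2 - 0.8874*c + 0.0841)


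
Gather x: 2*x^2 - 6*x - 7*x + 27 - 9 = 2*x^2 - 13*x + 18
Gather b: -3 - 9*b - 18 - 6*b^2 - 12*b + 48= -6*b^2 - 21*b + 27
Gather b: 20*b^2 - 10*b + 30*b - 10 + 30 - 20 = 20*b^2 + 20*b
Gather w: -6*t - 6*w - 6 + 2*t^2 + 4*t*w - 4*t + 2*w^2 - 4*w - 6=2*t^2 - 10*t + 2*w^2 + w*(4*t - 10) - 12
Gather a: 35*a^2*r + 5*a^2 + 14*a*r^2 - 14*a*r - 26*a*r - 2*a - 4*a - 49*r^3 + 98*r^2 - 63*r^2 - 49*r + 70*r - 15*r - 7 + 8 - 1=a^2*(35*r + 5) + a*(14*r^2 - 40*r - 6) - 49*r^3 + 35*r^2 + 6*r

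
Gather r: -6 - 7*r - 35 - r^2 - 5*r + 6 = -r^2 - 12*r - 35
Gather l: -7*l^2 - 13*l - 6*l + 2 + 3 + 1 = -7*l^2 - 19*l + 6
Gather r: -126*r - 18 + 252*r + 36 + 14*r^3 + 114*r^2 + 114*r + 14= 14*r^3 + 114*r^2 + 240*r + 32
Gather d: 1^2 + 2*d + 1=2*d + 2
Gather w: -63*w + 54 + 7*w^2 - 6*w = 7*w^2 - 69*w + 54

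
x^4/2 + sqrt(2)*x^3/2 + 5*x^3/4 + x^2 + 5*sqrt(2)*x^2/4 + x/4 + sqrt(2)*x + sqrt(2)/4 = (x/2 + 1/2)*(x + 1/2)*(x + 1)*(x + sqrt(2))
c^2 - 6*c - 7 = (c - 7)*(c + 1)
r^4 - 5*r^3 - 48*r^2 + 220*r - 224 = (r - 8)*(r - 2)^2*(r + 7)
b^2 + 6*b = b*(b + 6)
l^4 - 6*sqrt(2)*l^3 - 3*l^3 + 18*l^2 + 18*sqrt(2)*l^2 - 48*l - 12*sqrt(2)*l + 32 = (l - 2)*(l - 1)*(l - 4*sqrt(2))*(l - 2*sqrt(2))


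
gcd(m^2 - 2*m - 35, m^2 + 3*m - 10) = m + 5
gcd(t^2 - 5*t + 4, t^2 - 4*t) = t - 4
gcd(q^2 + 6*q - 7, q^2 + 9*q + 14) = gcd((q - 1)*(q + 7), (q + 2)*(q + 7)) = q + 7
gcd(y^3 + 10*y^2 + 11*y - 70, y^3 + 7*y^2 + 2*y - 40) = y^2 + 3*y - 10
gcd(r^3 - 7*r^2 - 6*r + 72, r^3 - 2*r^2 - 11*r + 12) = r^2 - r - 12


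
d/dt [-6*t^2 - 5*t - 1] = -12*t - 5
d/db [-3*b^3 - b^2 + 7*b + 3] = -9*b^2 - 2*b + 7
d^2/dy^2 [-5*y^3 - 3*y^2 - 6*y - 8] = -30*y - 6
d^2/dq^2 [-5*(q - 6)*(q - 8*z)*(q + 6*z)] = -30*q + 20*z + 60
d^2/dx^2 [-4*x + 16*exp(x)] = 16*exp(x)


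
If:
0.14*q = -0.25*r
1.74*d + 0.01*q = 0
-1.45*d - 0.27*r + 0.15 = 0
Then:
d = 0.01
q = -0.94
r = 0.53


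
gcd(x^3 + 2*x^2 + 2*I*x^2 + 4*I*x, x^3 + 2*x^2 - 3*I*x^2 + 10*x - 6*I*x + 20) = x^2 + x*(2 + 2*I) + 4*I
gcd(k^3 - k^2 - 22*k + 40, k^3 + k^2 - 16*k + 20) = k^2 + 3*k - 10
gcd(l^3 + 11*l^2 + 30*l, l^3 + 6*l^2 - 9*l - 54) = l + 6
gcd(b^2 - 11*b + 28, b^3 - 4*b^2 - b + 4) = b - 4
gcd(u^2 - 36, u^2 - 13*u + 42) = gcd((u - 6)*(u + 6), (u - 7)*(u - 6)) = u - 6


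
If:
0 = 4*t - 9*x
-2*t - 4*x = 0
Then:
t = 0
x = 0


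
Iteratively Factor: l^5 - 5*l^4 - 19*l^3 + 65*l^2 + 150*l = (l + 3)*(l^4 - 8*l^3 + 5*l^2 + 50*l) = l*(l + 3)*(l^3 - 8*l^2 + 5*l + 50) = l*(l - 5)*(l + 3)*(l^2 - 3*l - 10) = l*(l - 5)^2*(l + 3)*(l + 2)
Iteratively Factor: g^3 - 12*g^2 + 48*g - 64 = (g - 4)*(g^2 - 8*g + 16) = (g - 4)^2*(g - 4)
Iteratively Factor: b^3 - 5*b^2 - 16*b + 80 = (b - 4)*(b^2 - b - 20) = (b - 5)*(b - 4)*(b + 4)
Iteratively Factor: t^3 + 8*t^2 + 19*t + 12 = (t + 3)*(t^2 + 5*t + 4) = (t + 3)*(t + 4)*(t + 1)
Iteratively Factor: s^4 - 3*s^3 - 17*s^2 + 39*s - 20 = (s + 4)*(s^3 - 7*s^2 + 11*s - 5) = (s - 5)*(s + 4)*(s^2 - 2*s + 1) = (s - 5)*(s - 1)*(s + 4)*(s - 1)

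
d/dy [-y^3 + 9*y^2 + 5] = 3*y*(6 - y)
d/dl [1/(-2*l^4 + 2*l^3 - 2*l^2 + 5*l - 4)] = (8*l^3 - 6*l^2 + 4*l - 5)/(2*l^4 - 2*l^3 + 2*l^2 - 5*l + 4)^2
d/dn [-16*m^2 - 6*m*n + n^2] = -6*m + 2*n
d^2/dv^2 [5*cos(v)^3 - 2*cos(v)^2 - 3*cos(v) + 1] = -3*cos(v)/4 + 4*cos(2*v) - 45*cos(3*v)/4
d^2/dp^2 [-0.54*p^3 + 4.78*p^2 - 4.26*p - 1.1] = 9.56 - 3.24*p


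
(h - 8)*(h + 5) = h^2 - 3*h - 40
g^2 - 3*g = g*(g - 3)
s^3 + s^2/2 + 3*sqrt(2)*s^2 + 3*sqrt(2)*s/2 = s*(s + 1/2)*(s + 3*sqrt(2))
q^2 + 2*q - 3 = (q - 1)*(q + 3)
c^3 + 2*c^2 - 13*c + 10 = (c - 2)*(c - 1)*(c + 5)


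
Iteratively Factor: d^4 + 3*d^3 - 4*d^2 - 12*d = (d - 2)*(d^3 + 5*d^2 + 6*d) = (d - 2)*(d + 2)*(d^2 + 3*d) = d*(d - 2)*(d + 2)*(d + 3)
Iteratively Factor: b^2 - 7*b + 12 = (b - 3)*(b - 4)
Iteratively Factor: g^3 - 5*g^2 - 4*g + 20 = (g + 2)*(g^2 - 7*g + 10) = (g - 2)*(g + 2)*(g - 5)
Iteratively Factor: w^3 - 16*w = (w + 4)*(w^2 - 4*w) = w*(w + 4)*(w - 4)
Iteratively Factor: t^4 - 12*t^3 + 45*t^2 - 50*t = (t)*(t^3 - 12*t^2 + 45*t - 50) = t*(t - 5)*(t^2 - 7*t + 10) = t*(t - 5)^2*(t - 2)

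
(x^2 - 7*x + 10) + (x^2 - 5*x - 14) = 2*x^2 - 12*x - 4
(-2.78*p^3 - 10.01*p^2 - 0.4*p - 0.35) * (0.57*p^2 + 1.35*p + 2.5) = -1.5846*p^5 - 9.4587*p^4 - 20.6915*p^3 - 25.7645*p^2 - 1.4725*p - 0.875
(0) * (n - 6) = 0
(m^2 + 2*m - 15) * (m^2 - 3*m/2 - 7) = m^4 + m^3/2 - 25*m^2 + 17*m/2 + 105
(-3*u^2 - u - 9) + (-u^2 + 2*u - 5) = -4*u^2 + u - 14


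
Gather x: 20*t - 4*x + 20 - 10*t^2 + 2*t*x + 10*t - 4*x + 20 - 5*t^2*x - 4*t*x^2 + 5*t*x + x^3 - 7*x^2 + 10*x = -10*t^2 + 30*t + x^3 + x^2*(-4*t - 7) + x*(-5*t^2 + 7*t + 2) + 40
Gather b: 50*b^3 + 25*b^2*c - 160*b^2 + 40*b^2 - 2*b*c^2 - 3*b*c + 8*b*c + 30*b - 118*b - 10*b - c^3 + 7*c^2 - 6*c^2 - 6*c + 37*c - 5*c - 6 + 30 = 50*b^3 + b^2*(25*c - 120) + b*(-2*c^2 + 5*c - 98) - c^3 + c^2 + 26*c + 24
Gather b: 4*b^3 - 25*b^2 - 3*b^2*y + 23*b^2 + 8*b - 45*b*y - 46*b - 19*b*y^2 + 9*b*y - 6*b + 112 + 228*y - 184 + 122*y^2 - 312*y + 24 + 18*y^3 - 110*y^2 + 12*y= 4*b^3 + b^2*(-3*y - 2) + b*(-19*y^2 - 36*y - 44) + 18*y^3 + 12*y^2 - 72*y - 48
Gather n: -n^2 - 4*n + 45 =-n^2 - 4*n + 45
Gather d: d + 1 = d + 1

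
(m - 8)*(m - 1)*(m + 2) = m^3 - 7*m^2 - 10*m + 16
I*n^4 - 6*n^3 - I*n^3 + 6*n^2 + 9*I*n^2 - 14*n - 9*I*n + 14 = (n - 2*I)*(n + I)*(n + 7*I)*(I*n - I)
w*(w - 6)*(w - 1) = w^3 - 7*w^2 + 6*w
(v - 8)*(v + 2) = v^2 - 6*v - 16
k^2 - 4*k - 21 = (k - 7)*(k + 3)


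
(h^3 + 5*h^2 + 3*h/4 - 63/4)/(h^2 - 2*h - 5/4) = (-4*h^3 - 20*h^2 - 3*h + 63)/(-4*h^2 + 8*h + 5)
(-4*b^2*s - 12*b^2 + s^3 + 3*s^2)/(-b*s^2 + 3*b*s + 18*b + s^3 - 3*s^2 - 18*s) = (-4*b^2 + s^2)/(-b*s + 6*b + s^2 - 6*s)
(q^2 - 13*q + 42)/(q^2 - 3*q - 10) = (-q^2 + 13*q - 42)/(-q^2 + 3*q + 10)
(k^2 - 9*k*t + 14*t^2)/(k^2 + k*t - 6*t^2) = (k - 7*t)/(k + 3*t)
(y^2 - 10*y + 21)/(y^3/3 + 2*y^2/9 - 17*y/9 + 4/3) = 9*(y^2 - 10*y + 21)/(3*y^3 + 2*y^2 - 17*y + 12)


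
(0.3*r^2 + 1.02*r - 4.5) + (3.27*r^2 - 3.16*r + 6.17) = 3.57*r^2 - 2.14*r + 1.67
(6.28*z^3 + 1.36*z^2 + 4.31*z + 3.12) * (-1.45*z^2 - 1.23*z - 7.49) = -9.106*z^5 - 9.6964*z^4 - 54.9595*z^3 - 20.0117*z^2 - 36.1195*z - 23.3688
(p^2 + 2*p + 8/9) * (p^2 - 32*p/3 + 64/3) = p^4 - 26*p^3/3 + 8*p^2/9 + 896*p/27 + 512/27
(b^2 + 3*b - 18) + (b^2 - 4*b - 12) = 2*b^2 - b - 30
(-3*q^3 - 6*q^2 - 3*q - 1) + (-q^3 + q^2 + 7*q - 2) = -4*q^3 - 5*q^2 + 4*q - 3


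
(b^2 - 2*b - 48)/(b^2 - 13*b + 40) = (b + 6)/(b - 5)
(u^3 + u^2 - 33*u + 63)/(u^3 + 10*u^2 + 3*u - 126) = (u - 3)/(u + 6)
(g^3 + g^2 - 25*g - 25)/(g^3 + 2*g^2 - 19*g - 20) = (g - 5)/(g - 4)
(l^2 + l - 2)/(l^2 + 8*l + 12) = (l - 1)/(l + 6)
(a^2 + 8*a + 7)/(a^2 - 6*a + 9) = (a^2 + 8*a + 7)/(a^2 - 6*a + 9)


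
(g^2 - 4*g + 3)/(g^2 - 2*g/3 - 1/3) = 3*(g - 3)/(3*g + 1)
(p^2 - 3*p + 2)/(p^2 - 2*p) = (p - 1)/p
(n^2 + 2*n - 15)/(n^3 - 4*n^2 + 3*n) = (n + 5)/(n*(n - 1))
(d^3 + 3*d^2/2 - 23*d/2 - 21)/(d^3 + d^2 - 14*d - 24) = (d - 7/2)/(d - 4)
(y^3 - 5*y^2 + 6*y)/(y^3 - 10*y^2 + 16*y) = (y - 3)/(y - 8)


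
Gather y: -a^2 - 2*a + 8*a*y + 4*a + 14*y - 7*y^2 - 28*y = -a^2 + 2*a - 7*y^2 + y*(8*a - 14)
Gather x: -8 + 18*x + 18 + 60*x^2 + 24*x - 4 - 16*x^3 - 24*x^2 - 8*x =-16*x^3 + 36*x^2 + 34*x + 6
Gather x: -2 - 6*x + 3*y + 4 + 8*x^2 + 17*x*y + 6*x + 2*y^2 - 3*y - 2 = 8*x^2 + 17*x*y + 2*y^2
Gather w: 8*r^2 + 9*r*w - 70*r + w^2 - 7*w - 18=8*r^2 - 70*r + w^2 + w*(9*r - 7) - 18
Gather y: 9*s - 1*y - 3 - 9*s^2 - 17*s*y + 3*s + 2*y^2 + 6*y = -9*s^2 + 12*s + 2*y^2 + y*(5 - 17*s) - 3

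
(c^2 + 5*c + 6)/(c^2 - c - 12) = (c + 2)/(c - 4)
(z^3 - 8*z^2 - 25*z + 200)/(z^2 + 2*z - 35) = (z^2 - 3*z - 40)/(z + 7)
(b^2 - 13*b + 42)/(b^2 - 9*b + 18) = (b - 7)/(b - 3)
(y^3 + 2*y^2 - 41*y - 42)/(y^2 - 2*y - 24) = (y^2 + 8*y + 7)/(y + 4)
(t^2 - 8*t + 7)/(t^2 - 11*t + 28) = (t - 1)/(t - 4)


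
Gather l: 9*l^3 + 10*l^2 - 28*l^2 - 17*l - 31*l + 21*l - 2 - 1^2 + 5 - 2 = 9*l^3 - 18*l^2 - 27*l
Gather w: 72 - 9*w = 72 - 9*w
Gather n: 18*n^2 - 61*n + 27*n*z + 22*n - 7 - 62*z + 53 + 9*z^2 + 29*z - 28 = 18*n^2 + n*(27*z - 39) + 9*z^2 - 33*z + 18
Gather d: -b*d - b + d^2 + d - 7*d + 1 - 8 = -b + d^2 + d*(-b - 6) - 7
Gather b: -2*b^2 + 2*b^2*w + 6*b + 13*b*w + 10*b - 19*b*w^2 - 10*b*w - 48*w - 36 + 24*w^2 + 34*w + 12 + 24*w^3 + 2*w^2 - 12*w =b^2*(2*w - 2) + b*(-19*w^2 + 3*w + 16) + 24*w^3 + 26*w^2 - 26*w - 24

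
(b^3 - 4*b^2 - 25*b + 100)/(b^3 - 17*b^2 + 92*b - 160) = (b + 5)/(b - 8)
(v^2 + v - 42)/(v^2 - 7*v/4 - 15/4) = 4*(-v^2 - v + 42)/(-4*v^2 + 7*v + 15)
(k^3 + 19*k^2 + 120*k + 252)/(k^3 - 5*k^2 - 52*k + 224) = (k^2 + 12*k + 36)/(k^2 - 12*k + 32)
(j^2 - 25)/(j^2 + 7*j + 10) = (j - 5)/(j + 2)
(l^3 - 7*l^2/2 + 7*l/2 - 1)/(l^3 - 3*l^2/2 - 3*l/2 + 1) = (l - 1)/(l + 1)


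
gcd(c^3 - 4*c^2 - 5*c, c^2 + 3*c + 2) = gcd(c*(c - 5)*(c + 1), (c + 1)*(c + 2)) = c + 1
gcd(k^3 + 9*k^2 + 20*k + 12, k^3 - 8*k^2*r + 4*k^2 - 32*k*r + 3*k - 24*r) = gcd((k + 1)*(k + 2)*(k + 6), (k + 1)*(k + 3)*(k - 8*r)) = k + 1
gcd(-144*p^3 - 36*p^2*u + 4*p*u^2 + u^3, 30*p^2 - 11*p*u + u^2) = 6*p - u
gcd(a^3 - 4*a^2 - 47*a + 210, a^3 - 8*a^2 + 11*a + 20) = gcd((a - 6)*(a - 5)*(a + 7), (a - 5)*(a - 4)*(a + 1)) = a - 5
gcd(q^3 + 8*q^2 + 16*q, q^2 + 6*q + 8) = q + 4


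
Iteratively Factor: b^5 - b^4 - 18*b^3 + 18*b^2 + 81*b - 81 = (b - 1)*(b^4 - 18*b^2 + 81) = (b - 1)*(b + 3)*(b^3 - 3*b^2 - 9*b + 27) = (b - 1)*(b + 3)^2*(b^2 - 6*b + 9) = (b - 3)*(b - 1)*(b + 3)^2*(b - 3)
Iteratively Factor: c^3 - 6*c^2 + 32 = (c - 4)*(c^2 - 2*c - 8) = (c - 4)^2*(c + 2)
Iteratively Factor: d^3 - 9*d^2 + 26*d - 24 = (d - 4)*(d^2 - 5*d + 6) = (d - 4)*(d - 3)*(d - 2)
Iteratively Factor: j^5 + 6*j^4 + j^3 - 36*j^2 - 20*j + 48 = (j + 4)*(j^4 + 2*j^3 - 7*j^2 - 8*j + 12) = (j - 2)*(j + 4)*(j^3 + 4*j^2 + j - 6) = (j - 2)*(j + 3)*(j + 4)*(j^2 + j - 2) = (j - 2)*(j - 1)*(j + 3)*(j + 4)*(j + 2)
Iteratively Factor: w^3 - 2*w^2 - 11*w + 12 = (w - 1)*(w^2 - w - 12) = (w - 1)*(w + 3)*(w - 4)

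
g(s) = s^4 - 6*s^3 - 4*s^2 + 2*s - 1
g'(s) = 4*s^3 - 18*s^2 - 8*s + 2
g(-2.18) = 60.38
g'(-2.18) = -107.54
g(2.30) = -62.58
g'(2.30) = -62.95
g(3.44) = -145.67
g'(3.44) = -75.69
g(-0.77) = -1.82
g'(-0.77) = -4.34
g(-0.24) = -1.62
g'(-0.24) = 2.83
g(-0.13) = -1.31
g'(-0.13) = 2.73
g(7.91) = 709.83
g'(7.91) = 792.15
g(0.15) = -0.81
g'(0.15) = 0.41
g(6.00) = -133.00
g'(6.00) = 170.00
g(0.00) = -1.00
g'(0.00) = 2.00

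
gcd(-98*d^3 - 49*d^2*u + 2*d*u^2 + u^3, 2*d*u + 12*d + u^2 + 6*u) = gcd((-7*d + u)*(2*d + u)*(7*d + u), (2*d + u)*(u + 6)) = 2*d + u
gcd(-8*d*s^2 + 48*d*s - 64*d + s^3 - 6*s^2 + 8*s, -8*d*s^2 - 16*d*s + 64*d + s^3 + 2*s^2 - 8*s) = -8*d*s + 16*d + s^2 - 2*s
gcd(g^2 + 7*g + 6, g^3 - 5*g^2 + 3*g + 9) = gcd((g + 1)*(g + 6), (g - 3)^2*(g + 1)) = g + 1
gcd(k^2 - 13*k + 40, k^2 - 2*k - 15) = k - 5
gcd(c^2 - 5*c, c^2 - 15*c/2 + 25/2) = c - 5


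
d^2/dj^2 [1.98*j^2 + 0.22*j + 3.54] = 3.96000000000000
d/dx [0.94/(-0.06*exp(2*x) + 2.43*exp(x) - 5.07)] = (0.1128*exp(x) - 2.2842)*exp(x)/(0.06*exp(2*x) - 2.43*exp(x) + 5.07)^2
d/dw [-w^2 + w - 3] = 1 - 2*w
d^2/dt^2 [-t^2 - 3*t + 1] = -2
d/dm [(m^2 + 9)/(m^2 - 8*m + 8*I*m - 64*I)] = 2*(m*(m^2 - 8*m + 8*I*m - 64*I) - (m^2 + 9)*(m - 4 + 4*I))/(m^2 - 8*m + 8*I*m - 64*I)^2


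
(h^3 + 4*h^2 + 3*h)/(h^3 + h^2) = (h + 3)/h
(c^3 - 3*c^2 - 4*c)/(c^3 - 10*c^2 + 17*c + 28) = c/(c - 7)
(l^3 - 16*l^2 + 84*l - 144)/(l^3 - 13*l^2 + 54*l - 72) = (l - 6)/(l - 3)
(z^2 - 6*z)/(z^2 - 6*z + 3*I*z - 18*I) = z/(z + 3*I)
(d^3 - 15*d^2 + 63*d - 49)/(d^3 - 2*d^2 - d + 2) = (d^2 - 14*d + 49)/(d^2 - d - 2)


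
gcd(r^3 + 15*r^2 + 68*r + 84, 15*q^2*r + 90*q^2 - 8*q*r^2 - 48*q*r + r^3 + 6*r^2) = r + 6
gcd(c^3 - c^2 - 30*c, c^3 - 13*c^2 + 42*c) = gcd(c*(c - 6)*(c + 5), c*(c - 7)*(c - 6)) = c^2 - 6*c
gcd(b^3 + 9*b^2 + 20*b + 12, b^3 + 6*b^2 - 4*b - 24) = b^2 + 8*b + 12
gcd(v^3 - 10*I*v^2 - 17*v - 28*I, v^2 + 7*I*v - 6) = v + I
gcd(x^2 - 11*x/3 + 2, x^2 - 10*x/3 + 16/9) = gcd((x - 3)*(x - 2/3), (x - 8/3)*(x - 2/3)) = x - 2/3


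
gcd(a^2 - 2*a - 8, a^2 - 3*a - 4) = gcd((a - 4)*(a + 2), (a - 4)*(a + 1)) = a - 4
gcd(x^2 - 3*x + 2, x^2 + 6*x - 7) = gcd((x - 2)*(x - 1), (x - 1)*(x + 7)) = x - 1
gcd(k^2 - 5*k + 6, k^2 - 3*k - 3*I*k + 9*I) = k - 3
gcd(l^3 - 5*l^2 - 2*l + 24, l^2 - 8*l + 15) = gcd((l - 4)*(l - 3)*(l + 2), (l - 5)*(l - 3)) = l - 3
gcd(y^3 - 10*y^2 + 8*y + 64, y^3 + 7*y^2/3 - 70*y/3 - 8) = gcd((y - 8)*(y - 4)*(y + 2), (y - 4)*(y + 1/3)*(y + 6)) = y - 4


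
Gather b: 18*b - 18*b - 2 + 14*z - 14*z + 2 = 0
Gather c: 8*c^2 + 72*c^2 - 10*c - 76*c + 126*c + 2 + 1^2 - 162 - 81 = 80*c^2 + 40*c - 240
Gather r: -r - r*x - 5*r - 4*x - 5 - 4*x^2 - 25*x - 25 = r*(-x - 6) - 4*x^2 - 29*x - 30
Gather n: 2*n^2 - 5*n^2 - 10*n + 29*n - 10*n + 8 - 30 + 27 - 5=-3*n^2 + 9*n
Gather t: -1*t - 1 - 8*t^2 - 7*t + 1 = -8*t^2 - 8*t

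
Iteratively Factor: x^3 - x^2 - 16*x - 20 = (x + 2)*(x^2 - 3*x - 10) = (x - 5)*(x + 2)*(x + 2)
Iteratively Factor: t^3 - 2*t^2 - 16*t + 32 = (t + 4)*(t^2 - 6*t + 8) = (t - 2)*(t + 4)*(t - 4)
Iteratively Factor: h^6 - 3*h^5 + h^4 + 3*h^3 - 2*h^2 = (h)*(h^5 - 3*h^4 + h^3 + 3*h^2 - 2*h) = h*(h - 1)*(h^4 - 2*h^3 - h^2 + 2*h) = h*(h - 2)*(h - 1)*(h^3 - h) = h*(h - 2)*(h - 1)*(h + 1)*(h^2 - h) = h^2*(h - 2)*(h - 1)*(h + 1)*(h - 1)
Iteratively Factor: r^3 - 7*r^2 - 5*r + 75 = (r + 3)*(r^2 - 10*r + 25) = (r - 5)*(r + 3)*(r - 5)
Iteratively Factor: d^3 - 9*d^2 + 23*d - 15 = (d - 1)*(d^2 - 8*d + 15) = (d - 3)*(d - 1)*(d - 5)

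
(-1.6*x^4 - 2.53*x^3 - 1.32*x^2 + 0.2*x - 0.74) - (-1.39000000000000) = -1.6*x^4 - 2.53*x^3 - 1.32*x^2 + 0.2*x + 0.65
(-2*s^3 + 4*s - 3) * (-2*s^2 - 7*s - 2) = 4*s^5 + 14*s^4 - 4*s^3 - 22*s^2 + 13*s + 6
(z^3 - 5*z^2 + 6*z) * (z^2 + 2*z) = z^5 - 3*z^4 - 4*z^3 + 12*z^2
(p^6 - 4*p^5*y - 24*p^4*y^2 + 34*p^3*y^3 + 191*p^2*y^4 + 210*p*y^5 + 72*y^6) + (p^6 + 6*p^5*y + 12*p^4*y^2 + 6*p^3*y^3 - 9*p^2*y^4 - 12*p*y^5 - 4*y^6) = 2*p^6 + 2*p^5*y - 12*p^4*y^2 + 40*p^3*y^3 + 182*p^2*y^4 + 198*p*y^5 + 68*y^6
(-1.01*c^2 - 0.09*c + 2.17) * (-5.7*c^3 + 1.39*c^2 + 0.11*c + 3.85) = 5.757*c^5 - 0.8909*c^4 - 12.6052*c^3 - 0.8821*c^2 - 0.1078*c + 8.3545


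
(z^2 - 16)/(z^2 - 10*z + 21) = (z^2 - 16)/(z^2 - 10*z + 21)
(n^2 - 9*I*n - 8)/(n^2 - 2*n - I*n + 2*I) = (n - 8*I)/(n - 2)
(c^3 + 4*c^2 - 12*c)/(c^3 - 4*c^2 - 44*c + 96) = c/(c - 8)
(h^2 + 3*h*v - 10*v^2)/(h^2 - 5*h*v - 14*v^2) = (-h^2 - 3*h*v + 10*v^2)/(-h^2 + 5*h*v + 14*v^2)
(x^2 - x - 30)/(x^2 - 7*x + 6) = (x + 5)/(x - 1)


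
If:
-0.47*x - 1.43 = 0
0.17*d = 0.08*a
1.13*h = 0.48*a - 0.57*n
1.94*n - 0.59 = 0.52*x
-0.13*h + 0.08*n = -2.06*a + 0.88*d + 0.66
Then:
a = 0.46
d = 0.22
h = 0.45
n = -0.51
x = -3.04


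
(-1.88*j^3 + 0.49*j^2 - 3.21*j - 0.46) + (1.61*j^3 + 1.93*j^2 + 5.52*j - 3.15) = -0.27*j^3 + 2.42*j^2 + 2.31*j - 3.61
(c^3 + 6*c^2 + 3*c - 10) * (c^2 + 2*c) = c^5 + 8*c^4 + 15*c^3 - 4*c^2 - 20*c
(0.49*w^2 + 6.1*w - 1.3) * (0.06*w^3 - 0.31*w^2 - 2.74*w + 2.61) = 0.0294*w^5 + 0.2141*w^4 - 3.3116*w^3 - 15.0321*w^2 + 19.483*w - 3.393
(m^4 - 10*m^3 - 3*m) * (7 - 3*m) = -3*m^5 + 37*m^4 - 70*m^3 + 9*m^2 - 21*m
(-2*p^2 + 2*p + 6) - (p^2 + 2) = -3*p^2 + 2*p + 4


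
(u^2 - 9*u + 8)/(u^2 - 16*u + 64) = (u - 1)/(u - 8)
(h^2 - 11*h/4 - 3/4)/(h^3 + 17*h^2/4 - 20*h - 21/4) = 1/(h + 7)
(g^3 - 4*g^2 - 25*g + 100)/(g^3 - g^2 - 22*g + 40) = (g - 5)/(g - 2)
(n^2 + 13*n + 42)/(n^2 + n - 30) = (n + 7)/(n - 5)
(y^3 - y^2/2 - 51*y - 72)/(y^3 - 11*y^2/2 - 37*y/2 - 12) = (y + 6)/(y + 1)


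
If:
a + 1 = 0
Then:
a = -1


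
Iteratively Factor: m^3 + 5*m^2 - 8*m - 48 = (m - 3)*(m^2 + 8*m + 16) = (m - 3)*(m + 4)*(m + 4)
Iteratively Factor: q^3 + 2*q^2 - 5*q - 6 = (q + 1)*(q^2 + q - 6) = (q - 2)*(q + 1)*(q + 3)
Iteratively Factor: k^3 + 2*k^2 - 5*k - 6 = (k - 2)*(k^2 + 4*k + 3) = (k - 2)*(k + 1)*(k + 3)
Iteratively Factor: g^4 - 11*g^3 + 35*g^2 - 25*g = (g)*(g^3 - 11*g^2 + 35*g - 25) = g*(g - 5)*(g^2 - 6*g + 5) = g*(g - 5)^2*(g - 1)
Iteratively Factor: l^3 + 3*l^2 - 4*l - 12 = (l - 2)*(l^2 + 5*l + 6) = (l - 2)*(l + 2)*(l + 3)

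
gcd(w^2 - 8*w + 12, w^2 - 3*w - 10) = 1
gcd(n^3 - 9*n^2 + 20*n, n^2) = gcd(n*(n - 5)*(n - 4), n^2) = n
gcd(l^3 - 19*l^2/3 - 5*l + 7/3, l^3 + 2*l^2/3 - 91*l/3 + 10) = l - 1/3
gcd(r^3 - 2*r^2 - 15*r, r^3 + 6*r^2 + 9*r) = r^2 + 3*r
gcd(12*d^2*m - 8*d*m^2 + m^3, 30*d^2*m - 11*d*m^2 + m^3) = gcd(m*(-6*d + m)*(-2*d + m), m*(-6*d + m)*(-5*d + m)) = 6*d*m - m^2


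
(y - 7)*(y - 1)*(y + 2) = y^3 - 6*y^2 - 9*y + 14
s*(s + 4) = s^2 + 4*s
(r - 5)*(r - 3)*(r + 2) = r^3 - 6*r^2 - r + 30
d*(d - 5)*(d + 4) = d^3 - d^2 - 20*d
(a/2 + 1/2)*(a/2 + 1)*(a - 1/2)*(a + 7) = a^4/4 + 19*a^3/8 + 9*a^2/2 + 5*a/8 - 7/4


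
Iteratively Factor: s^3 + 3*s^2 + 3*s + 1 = (s + 1)*(s^2 + 2*s + 1) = (s + 1)^2*(s + 1)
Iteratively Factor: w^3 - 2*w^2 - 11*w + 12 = (w - 4)*(w^2 + 2*w - 3) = (w - 4)*(w - 1)*(w + 3)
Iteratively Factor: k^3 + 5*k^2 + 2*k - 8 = (k + 2)*(k^2 + 3*k - 4) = (k - 1)*(k + 2)*(k + 4)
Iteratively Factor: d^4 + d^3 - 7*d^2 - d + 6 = (d - 1)*(d^3 + 2*d^2 - 5*d - 6) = (d - 1)*(d + 1)*(d^2 + d - 6) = (d - 2)*(d - 1)*(d + 1)*(d + 3)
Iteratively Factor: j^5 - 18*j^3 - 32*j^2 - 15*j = (j - 5)*(j^4 + 5*j^3 + 7*j^2 + 3*j) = (j - 5)*(j + 3)*(j^3 + 2*j^2 + j) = (j - 5)*(j + 1)*(j + 3)*(j^2 + j) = j*(j - 5)*(j + 1)*(j + 3)*(j + 1)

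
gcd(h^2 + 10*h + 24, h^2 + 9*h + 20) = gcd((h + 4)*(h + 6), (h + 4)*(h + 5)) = h + 4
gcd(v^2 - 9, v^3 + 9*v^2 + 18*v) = v + 3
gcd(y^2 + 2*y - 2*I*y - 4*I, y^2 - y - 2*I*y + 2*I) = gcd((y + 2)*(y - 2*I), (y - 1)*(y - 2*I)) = y - 2*I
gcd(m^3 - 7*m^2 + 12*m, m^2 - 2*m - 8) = m - 4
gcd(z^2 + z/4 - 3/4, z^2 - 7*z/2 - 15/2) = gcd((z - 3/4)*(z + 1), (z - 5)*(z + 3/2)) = 1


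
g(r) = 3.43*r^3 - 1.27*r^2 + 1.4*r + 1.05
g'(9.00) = 812.03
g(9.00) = 2411.25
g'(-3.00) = 101.63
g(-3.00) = -107.19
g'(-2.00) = 47.64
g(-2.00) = -34.27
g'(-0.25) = 2.68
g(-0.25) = 0.57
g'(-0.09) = 1.71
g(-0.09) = 0.91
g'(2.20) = 45.62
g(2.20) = 34.51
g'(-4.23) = 196.26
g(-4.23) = -287.20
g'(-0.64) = 7.24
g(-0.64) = -1.27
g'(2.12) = 42.26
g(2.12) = 30.99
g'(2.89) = 80.00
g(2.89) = 77.28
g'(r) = 10.29*r^2 - 2.54*r + 1.4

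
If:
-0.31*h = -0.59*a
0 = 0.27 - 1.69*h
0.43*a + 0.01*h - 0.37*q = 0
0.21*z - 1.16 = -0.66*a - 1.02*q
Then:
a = 0.08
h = 0.16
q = 0.10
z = 4.77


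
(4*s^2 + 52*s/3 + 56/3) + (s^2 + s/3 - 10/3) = 5*s^2 + 53*s/3 + 46/3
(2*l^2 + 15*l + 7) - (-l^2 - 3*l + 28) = 3*l^2 + 18*l - 21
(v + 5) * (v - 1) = v^2 + 4*v - 5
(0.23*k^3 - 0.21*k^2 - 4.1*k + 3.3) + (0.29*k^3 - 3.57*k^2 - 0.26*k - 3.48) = 0.52*k^3 - 3.78*k^2 - 4.36*k - 0.18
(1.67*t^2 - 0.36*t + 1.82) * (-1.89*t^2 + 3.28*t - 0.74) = -3.1563*t^4 + 6.158*t^3 - 5.8564*t^2 + 6.236*t - 1.3468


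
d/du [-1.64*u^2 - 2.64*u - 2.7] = -3.28*u - 2.64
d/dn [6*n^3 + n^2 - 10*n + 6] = 18*n^2 + 2*n - 10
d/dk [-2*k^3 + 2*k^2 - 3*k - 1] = -6*k^2 + 4*k - 3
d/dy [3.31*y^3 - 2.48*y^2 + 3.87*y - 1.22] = 9.93*y^2 - 4.96*y + 3.87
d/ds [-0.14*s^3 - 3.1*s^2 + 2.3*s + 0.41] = -0.42*s^2 - 6.2*s + 2.3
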